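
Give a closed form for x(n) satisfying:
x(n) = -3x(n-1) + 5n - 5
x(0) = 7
First-order linear with linear forcing.
Homogeneous solution: x_h(n) = A·(-3)^n.
Try particular x_p(n) = pn + q. Substituting:
  pn + q = -3(p(n-1) + q) + 5n - 5.
Matching the n-coefficient: p = -3p + 5 ⇒ p = \frac{5}{4}.
Matching constants: q = 3p - 3q - 5 ⇒ q = - \frac{5}{16}.
General: x(n) = A·(-3)^n + \frac{5 n}{4} - \frac{5}{16}.
Apply x(0) = 7: A - \frac{5}{16} = 7 ⇒ A = \frac{117}{16}.
So x(n) = \frac{117 \left(-3\right)^{n}}{16} + \frac{5 n}{4} - \frac{5}{16}.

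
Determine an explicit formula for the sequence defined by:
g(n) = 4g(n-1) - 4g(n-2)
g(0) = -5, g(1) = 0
Characteristic equation: x² - 4x + 4 = 0, which is (x - (2))².
Repeated root r = 2.
General solution: g(n) = (A + Bn)·(2)^n.
From g(0) = -5: A = -5.
From g(1) = 0: (A + B)·(2) = 0 ⇒ B = 5.
So g(n) = \left(5 n - 5\right) \cdot (2)^n.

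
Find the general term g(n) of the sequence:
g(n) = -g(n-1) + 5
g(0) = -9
First-order linear non-homogeneous.
Homogeneous solution: g_h(n) = A·(-1)^n.
Try constant particular solution g_p = K: K = -K + 5 ⇒ K = \frac{5}{2}.
General: g(n) = A·(-1)^n + \frac{5}{2}.
Apply g(0) = -9: A + \frac{5}{2} = -9 ⇒ A = - \frac{23}{2}.
So g(n) = \frac{5}{2} - \frac{23 \left(-1\right)^{n}}{2}.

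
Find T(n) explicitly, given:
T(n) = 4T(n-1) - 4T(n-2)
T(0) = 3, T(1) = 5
Characteristic equation: x² - 4x + 4 = 0, which is (x - (2))².
Repeated root r = 2.
General solution: T(n) = (A + Bn)·(2)^n.
From T(0) = 3: A = 3.
From T(1) = 5: (A + B)·(2) = 5 ⇒ B = - \frac{1}{2}.
So T(n) = \left(3 - \frac{n}{2}\right) \cdot (2)^n.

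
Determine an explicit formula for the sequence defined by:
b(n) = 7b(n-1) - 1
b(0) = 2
First-order linear non-homogeneous.
Homogeneous solution: b_h(n) = A·(7)^n.
Try constant particular solution b_p = K: K = 7K - 1 ⇒ K = \frac{1}{6}.
General: b(n) = A·(7)^n + \frac{1}{6}.
Apply b(0) = 2: A + \frac{1}{6} = 2 ⇒ A = \frac{11}{6}.
So b(n) = \frac{11 \cdot 7^{n}}{6} + \frac{1}{6}.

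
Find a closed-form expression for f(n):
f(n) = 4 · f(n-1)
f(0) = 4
Pure geometric recurrence with ratio 4.
By induction f(n) = f(0) · (4)^n = 4 \cdot 4^{n}.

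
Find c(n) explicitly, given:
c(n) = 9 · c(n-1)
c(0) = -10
Pure geometric recurrence with ratio 9.
By induction c(n) = c(0) · (9)^n = - 10 \cdot 9^{n}.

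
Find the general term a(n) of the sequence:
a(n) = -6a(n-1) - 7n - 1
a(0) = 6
First-order linear with linear forcing.
Homogeneous solution: a_h(n) = A·(-6)^n.
Try particular a_p(n) = pn + q. Substituting:
  pn + q = -6(p(n-1) + q) - 7n - 1.
Matching the n-coefficient: p = -6p - 7 ⇒ p = -1.
Matching constants: q = 6p - 6q - 1 ⇒ q = -1.
General: a(n) = A·(-6)^n - n - 1.
Apply a(0) = 6: A - 1 = 6 ⇒ A = 7.
So a(n) = 7 \left(-6\right)^{n} - n - 1.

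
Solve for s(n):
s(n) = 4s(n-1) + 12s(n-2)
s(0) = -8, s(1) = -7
Characteristic equation: x² - 4x - 12 = 0, which factors as (x - (-2))(x - (6)) = 0.
Roots r₁ = -2, r₂ = 6 (distinct).
General solution: s(n) = A·(-2)^n + B·(6)^n.
From s(0) = -8: A + B = -8.
From s(1) = -7: -2A + 6B = -7.
Solving: A = - \frac{41}{8}, B = - \frac{23}{8}.
So s(n) = - \frac{41 \left(-2\right)^{n}}{8} - \frac{23 \cdot 6^{n}}{8}.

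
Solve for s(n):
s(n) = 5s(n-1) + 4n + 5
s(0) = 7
First-order linear with linear forcing.
Homogeneous solution: s_h(n) = A·(5)^n.
Try particular s_p(n) = pn + q. Substituting:
  pn + q = 5(p(n-1) + q) + 4n + 5.
Matching the n-coefficient: p = 5p + 4 ⇒ p = -1.
Matching constants: q = -5p + 5q + 5 ⇒ q = - \frac{5}{2}.
General: s(n) = A·(5)^n - n - \frac{5}{2}.
Apply s(0) = 7: A - \frac{5}{2} = 7 ⇒ A = \frac{19}{2}.
So s(n) = \frac{19 \cdot 5^{n}}{2} - n - \frac{5}{2}.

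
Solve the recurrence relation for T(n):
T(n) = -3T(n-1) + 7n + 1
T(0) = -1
First-order linear with linear forcing.
Homogeneous solution: T_h(n) = A·(-3)^n.
Try particular T_p(n) = pn + q. Substituting:
  pn + q = -3(p(n-1) + q) + 7n + 1.
Matching the n-coefficient: p = -3p + 7 ⇒ p = \frac{7}{4}.
Matching constants: q = 3p - 3q + 1 ⇒ q = \frac{25}{16}.
General: T(n) = A·(-3)^n + \frac{7 n}{4} + \frac{25}{16}.
Apply T(0) = -1: A + \frac{25}{16} = -1 ⇒ A = - \frac{41}{16}.
So T(n) = - \frac{41 \left(-3\right)^{n}}{16} + \frac{7 n}{4} + \frac{25}{16}.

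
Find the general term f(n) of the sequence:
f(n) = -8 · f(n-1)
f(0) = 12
Pure geometric recurrence with ratio -8.
By induction f(n) = f(0) · (-8)^n = 12 \left(-8\right)^{n}.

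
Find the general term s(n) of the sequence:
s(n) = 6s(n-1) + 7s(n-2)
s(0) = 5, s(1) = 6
Characteristic equation: x² - 6x - 7 = 0, which factors as (x - (-1))(x - (7)) = 0.
Roots r₁ = -1, r₂ = 7 (distinct).
General solution: s(n) = A·(-1)^n + B·(7)^n.
From s(0) = 5: A + B = 5.
From s(1) = 6: -A + 7B = 6.
Solving: A = \frac{29}{8}, B = \frac{11}{8}.
So s(n) = \frac{29 \left(-1\right)^{n}}{8} + \frac{11 \cdot 7^{n}}{8}.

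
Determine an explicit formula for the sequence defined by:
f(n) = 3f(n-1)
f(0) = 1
This is a homogeneous first-order recurrence with ratio 3.
By induction f(n) = f(0) · (3)^n = 3^{n}.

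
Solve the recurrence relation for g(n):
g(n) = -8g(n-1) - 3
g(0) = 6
First-order linear non-homogeneous.
Homogeneous solution: g_h(n) = A·(-8)^n.
Try constant particular solution g_p = K: K = -8K - 3 ⇒ K = - \frac{1}{3}.
General: g(n) = A·(-8)^n - \frac{1}{3}.
Apply g(0) = 6: A - \frac{1}{3} = 6 ⇒ A = \frac{19}{3}.
So g(n) = \frac{19 \left(-8\right)^{n}}{3} - \frac{1}{3}.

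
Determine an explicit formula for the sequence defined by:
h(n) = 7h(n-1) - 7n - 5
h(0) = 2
First-order linear with linear forcing.
Homogeneous solution: h_h(n) = A·(7)^n.
Try particular h_p(n) = pn + q. Substituting:
  pn + q = 7(p(n-1) + q) - 7n - 5.
Matching the n-coefficient: p = 7p - 7 ⇒ p = \frac{7}{6}.
Matching constants: q = -7p + 7q - 5 ⇒ q = \frac{79}{36}.
General: h(n) = A·(7)^n + \frac{7 n}{6} + \frac{79}{36}.
Apply h(0) = 2: A + \frac{79}{36} = 2 ⇒ A = - \frac{7}{36}.
So h(n) = - \frac{7 \cdot 7^{n}}{36} + \frac{7 n}{6} + \frac{79}{36}.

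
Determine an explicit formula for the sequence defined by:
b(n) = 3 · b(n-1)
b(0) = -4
Pure geometric recurrence with ratio 3.
By induction b(n) = b(0) · (3)^n = - 4 \cdot 3^{n}.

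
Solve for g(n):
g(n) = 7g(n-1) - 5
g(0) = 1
First-order linear non-homogeneous.
Homogeneous solution: g_h(n) = A·(7)^n.
Try constant particular solution g_p = K: K = 7K - 5 ⇒ K = \frac{5}{6}.
General: g(n) = A·(7)^n + \frac{5}{6}.
Apply g(0) = 1: A + \frac{5}{6} = 1 ⇒ A = \frac{1}{6}.
So g(n) = \frac{7^{n}}{6} + \frac{5}{6}.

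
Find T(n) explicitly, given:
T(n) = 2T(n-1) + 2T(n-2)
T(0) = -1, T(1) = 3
Characteristic equation: x² - 2x - 2 = 0.
Discriminant Δ = (2)² + 4·(2) = 12.
Roots r₁,₂ = (2 ± √12)/2, so r₁ = 1 + \sqrt{3}, r₂ = 1 - \sqrt{3}.
General solution: T(n) = A·r₁^n + B·r₂^n.
From the initial conditions, A + B = -1 and r₁A + r₂B = 3.
Since r₁ - r₂ = √12: A = (3 - (-1)r₂)/√12 = - \frac{1}{2} + \frac{2 \sqrt{3}}{3}, and B = -1 - A = - \frac{2 \sqrt{3}}{3} - \frac{1}{2}.
So T(n) = \left(- \frac{1}{2} + \frac{2 \sqrt{3}}{3}\right)\left(1 + \sqrt{3}\right)^n + \left(- \frac{2 \sqrt{3}}{3} - \frac{1}{2}\right)\left(1 - \sqrt{3}\right)^n.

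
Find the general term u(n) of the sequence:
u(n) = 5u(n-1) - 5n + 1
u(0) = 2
First-order linear with linear forcing.
Homogeneous solution: u_h(n) = A·(5)^n.
Try particular u_p(n) = pn + q. Substituting:
  pn + q = 5(p(n-1) + q) - 5n + 1.
Matching the n-coefficient: p = 5p - 5 ⇒ p = \frac{5}{4}.
Matching constants: q = -5p + 5q + 1 ⇒ q = \frac{21}{16}.
General: u(n) = A·(5)^n + \frac{5 n}{4} + \frac{21}{16}.
Apply u(0) = 2: A + \frac{21}{16} = 2 ⇒ A = \frac{11}{16}.
So u(n) = \frac{11 \cdot 5^{n}}{16} + \frac{5 n}{4} + \frac{21}{16}.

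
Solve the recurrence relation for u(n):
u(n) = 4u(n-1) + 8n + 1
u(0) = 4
First-order linear with linear forcing.
Homogeneous solution: u_h(n) = A·(4)^n.
Try particular u_p(n) = pn + q. Substituting:
  pn + q = 4(p(n-1) + q) + 8n + 1.
Matching the n-coefficient: p = 4p + 8 ⇒ p = - \frac{8}{3}.
Matching constants: q = -4p + 4q + 1 ⇒ q = - \frac{35}{9}.
General: u(n) = A·(4)^n - \frac{8 n}{3} - \frac{35}{9}.
Apply u(0) = 4: A - \frac{35}{9} = 4 ⇒ A = \frac{71}{9}.
So u(n) = \frac{71 \cdot 4^{n}}{9} - \frac{8 n}{3} - \frac{35}{9}.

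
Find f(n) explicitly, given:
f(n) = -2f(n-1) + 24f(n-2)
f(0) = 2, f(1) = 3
Characteristic equation: x² + 2x - 24 = 0, which factors as (x - (-6))(x - (4)) = 0.
Roots r₁ = -6, r₂ = 4 (distinct).
General solution: f(n) = A·(-6)^n + B·(4)^n.
From f(0) = 2: A + B = 2.
From f(1) = 3: -6A + 4B = 3.
Solving: A = \frac{1}{2}, B = \frac{3}{2}.
So f(n) = \frac{\left(-6\right)^{n}}{2} + \frac{3 \cdot 4^{n}}{2}.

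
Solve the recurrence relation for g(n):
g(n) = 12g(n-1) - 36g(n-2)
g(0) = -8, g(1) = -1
Characteristic equation: x² - 12x + 36 = 0, which is (x - (6))².
Repeated root r = 6.
General solution: g(n) = (A + Bn)·(6)^n.
From g(0) = -8: A = -8.
From g(1) = -1: (A + B)·(6) = -1 ⇒ B = \frac{47}{6}.
So g(n) = \left(\frac{47 n}{6} - 8\right) \cdot (6)^n.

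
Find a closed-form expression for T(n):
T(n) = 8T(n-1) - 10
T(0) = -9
First-order linear non-homogeneous.
Homogeneous solution: T_h(n) = A·(8)^n.
Try constant particular solution T_p = K: K = 8K - 10 ⇒ K = \frac{10}{7}.
General: T(n) = A·(8)^n + \frac{10}{7}.
Apply T(0) = -9: A + \frac{10}{7} = -9 ⇒ A = - \frac{73}{7}.
So T(n) = \frac{10}{7} - \frac{73 \cdot 8^{n}}{7}.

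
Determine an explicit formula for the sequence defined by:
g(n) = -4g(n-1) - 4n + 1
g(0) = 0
First-order linear with linear forcing.
Homogeneous solution: g_h(n) = A·(-4)^n.
Try particular g_p(n) = pn + q. Substituting:
  pn + q = -4(p(n-1) + q) - 4n + 1.
Matching the n-coefficient: p = -4p - 4 ⇒ p = - \frac{4}{5}.
Matching constants: q = 4p - 4q + 1 ⇒ q = - \frac{11}{25}.
General: g(n) = A·(-4)^n - \frac{4 n}{5} - \frac{11}{25}.
Apply g(0) = 0: A - \frac{11}{25} = 0 ⇒ A = \frac{11}{25}.
So g(n) = \frac{11 \left(-4\right)^{n}}{25} - \frac{4 n}{5} - \frac{11}{25}.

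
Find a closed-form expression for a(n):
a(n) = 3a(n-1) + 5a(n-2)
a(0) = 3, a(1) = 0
Characteristic equation: x² - 3x - 5 = 0.
Discriminant Δ = (3)² + 4·(5) = 29.
Roots r₁,₂ = (3 ± √29)/2, so r₁ = \frac{3}{2} + \frac{\sqrt{29}}{2}, r₂ = \frac{3}{2} - \frac{\sqrt{29}}{2}.
General solution: a(n) = A·r₁^n + B·r₂^n.
From the initial conditions, A + B = 3 and r₁A + r₂B = 0.
Since r₁ - r₂ = √29: A = (0 - (3)r₂)/√29 = \frac{3}{2} - \frac{9 \sqrt{29}}{58}, and B = 3 - A = \frac{9 \sqrt{29}}{58} + \frac{3}{2}.
So a(n) = \left(\frac{3}{2} - \frac{9 \sqrt{29}}{58}\right)\left(\frac{3}{2} + \frac{\sqrt{29}}{2}\right)^n + \left(\frac{9 \sqrt{29}}{58} + \frac{3}{2}\right)\left(\frac{3}{2} - \frac{\sqrt{29}}{2}\right)^n.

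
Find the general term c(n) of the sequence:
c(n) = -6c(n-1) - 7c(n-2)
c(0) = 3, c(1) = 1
Characteristic equation: x² + 6x + 7 = 0.
Discriminant Δ = (-6)² + 4·(-7) = 8.
Roots r₁,₂ = (-6 ± √8)/2, so r₁ = -3 + \sqrt{2}, r₂ = -3 - \sqrt{2}.
General solution: c(n) = A·r₁^n + B·r₂^n.
From the initial conditions, A + B = 3 and r₁A + r₂B = 1.
Since r₁ - r₂ = √8: A = (1 - (3)r₂)/√8 = \frac{3}{2} + \frac{5 \sqrt{2}}{2}, and B = 3 - A = \frac{3}{2} - \frac{5 \sqrt{2}}{2}.
So c(n) = \left(\frac{3}{2} + \frac{5 \sqrt{2}}{2}\right)\left(-3 + \sqrt{2}\right)^n + \left(\frac{3}{2} - \frac{5 \sqrt{2}}{2}\right)\left(-3 - \sqrt{2}\right)^n.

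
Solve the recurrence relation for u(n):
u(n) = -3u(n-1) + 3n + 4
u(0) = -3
First-order linear with linear forcing.
Homogeneous solution: u_h(n) = A·(-3)^n.
Try particular u_p(n) = pn + q. Substituting:
  pn + q = -3(p(n-1) + q) + 3n + 4.
Matching the n-coefficient: p = -3p + 3 ⇒ p = \frac{3}{4}.
Matching constants: q = 3p - 3q + 4 ⇒ q = \frac{25}{16}.
General: u(n) = A·(-3)^n + \frac{3 n}{4} + \frac{25}{16}.
Apply u(0) = -3: A + \frac{25}{16} = -3 ⇒ A = - \frac{73}{16}.
So u(n) = - \frac{73 \left(-3\right)^{n}}{16} + \frac{3 n}{4} + \frac{25}{16}.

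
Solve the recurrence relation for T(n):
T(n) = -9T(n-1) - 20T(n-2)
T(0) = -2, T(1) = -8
Characteristic equation: x² + 9x + 20 = 0, which factors as (x - (-5))(x - (-4)) = 0.
Roots r₁ = -5, r₂ = -4 (distinct).
General solution: T(n) = A·(-5)^n + B·(-4)^n.
From T(0) = -2: A + B = -2.
From T(1) = -8: -5A - 4B = -8.
Solving: A = 16, B = -18.
So T(n) = - 18 \left(-4\right)^{n} + 16 \left(-5\right)^{n}.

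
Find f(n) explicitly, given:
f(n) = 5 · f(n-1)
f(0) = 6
Pure geometric recurrence with ratio 5.
By induction f(n) = f(0) · (5)^n = 6 \cdot 5^{n}.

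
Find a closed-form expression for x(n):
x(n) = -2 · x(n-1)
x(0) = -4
Pure geometric recurrence with ratio -2.
By induction x(n) = x(0) · (-2)^n = - 4 \left(-2\right)^{n}.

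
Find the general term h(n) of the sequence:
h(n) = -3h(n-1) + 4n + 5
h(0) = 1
First-order linear with linear forcing.
Homogeneous solution: h_h(n) = A·(-3)^n.
Try particular h_p(n) = pn + q. Substituting:
  pn + q = -3(p(n-1) + q) + 4n + 5.
Matching the n-coefficient: p = -3p + 4 ⇒ p = 1.
Matching constants: q = 3p - 3q + 5 ⇒ q = 2.
General: h(n) = A·(-3)^n + n + 2.
Apply h(0) = 1: A + 2 = 1 ⇒ A = -1.
So h(n) = - \left(-3\right)^{n} + n + 2.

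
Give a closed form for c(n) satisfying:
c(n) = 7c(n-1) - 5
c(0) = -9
First-order linear non-homogeneous.
Homogeneous solution: c_h(n) = A·(7)^n.
Try constant particular solution c_p = K: K = 7K - 5 ⇒ K = \frac{5}{6}.
General: c(n) = A·(7)^n + \frac{5}{6}.
Apply c(0) = -9: A + \frac{5}{6} = -9 ⇒ A = - \frac{59}{6}.
So c(n) = \frac{5}{6} - \frac{59 \cdot 7^{n}}{6}.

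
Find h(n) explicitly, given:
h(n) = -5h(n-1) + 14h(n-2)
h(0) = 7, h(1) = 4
Characteristic equation: x² + 5x - 14 = 0, which factors as (x - (-7))(x - (2)) = 0.
Roots r₁ = -7, r₂ = 2 (distinct).
General solution: h(n) = A·(-7)^n + B·(2)^n.
From h(0) = 7: A + B = 7.
From h(1) = 4: -7A + 2B = 4.
Solving: A = \frac{10}{9}, B = \frac{53}{9}.
So h(n) = \frac{10 \left(-7\right)^{n}}{9} + \frac{53 \cdot 2^{n}}{9}.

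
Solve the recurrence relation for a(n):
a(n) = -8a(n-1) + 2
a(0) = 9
First-order linear non-homogeneous.
Homogeneous solution: a_h(n) = A·(-8)^n.
Try constant particular solution a_p = K: K = -8K + 2 ⇒ K = \frac{2}{9}.
General: a(n) = A·(-8)^n + \frac{2}{9}.
Apply a(0) = 9: A + \frac{2}{9} = 9 ⇒ A = \frac{79}{9}.
So a(n) = \frac{79 \left(-8\right)^{n}}{9} + \frac{2}{9}.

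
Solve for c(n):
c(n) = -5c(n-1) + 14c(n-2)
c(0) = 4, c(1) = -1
Characteristic equation: x² + 5x - 14 = 0, which factors as (x - (2))(x - (-7)) = 0.
Roots r₁ = 2, r₂ = -7 (distinct).
General solution: c(n) = A·(2)^n + B·(-7)^n.
From c(0) = 4: A + B = 4.
From c(1) = -1: 2A - 7B = -1.
Solving: A = 3, B = 1.
So c(n) = \left(-7\right)^{n} + 3 \cdot 2^{n}.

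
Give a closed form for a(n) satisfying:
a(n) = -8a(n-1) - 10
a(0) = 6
First-order linear non-homogeneous.
Homogeneous solution: a_h(n) = A·(-8)^n.
Try constant particular solution a_p = K: K = -8K - 10 ⇒ K = - \frac{10}{9}.
General: a(n) = A·(-8)^n - \frac{10}{9}.
Apply a(0) = 6: A - \frac{10}{9} = 6 ⇒ A = \frac{64}{9}.
So a(n) = \frac{64 \left(-8\right)^{n}}{9} - \frac{10}{9}.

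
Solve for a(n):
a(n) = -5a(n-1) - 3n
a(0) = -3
First-order linear with linear forcing.
Homogeneous solution: a_h(n) = A·(-5)^n.
Try particular a_p(n) = pn + q. Substituting:
  pn + q = -5(p(n-1) + q) - 3n.
Matching the n-coefficient: p = -5p - 3 ⇒ p = - \frac{1}{2}.
Matching constants: q = 5p - 5q ⇒ q = - \frac{5}{12}.
General: a(n) = A·(-5)^n - \frac{n}{2} - \frac{5}{12}.
Apply a(0) = -3: A - \frac{5}{12} = -3 ⇒ A = - \frac{31}{12}.
So a(n) = - \frac{31 \left(-5\right)^{n}}{12} - \frac{n}{2} - \frac{5}{12}.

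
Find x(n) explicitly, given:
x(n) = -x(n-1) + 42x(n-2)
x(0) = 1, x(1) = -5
Characteristic equation: x² + x - 42 = 0, which factors as (x - (-7))(x - (6)) = 0.
Roots r₁ = -7, r₂ = 6 (distinct).
General solution: x(n) = A·(-7)^n + B·(6)^n.
From x(0) = 1: A + B = 1.
From x(1) = -5: -7A + 6B = -5.
Solving: A = \frac{11}{13}, B = \frac{2}{13}.
So x(n) = \frac{11 \left(-7\right)^{n}}{13} + \frac{2 \cdot 6^{n}}{13}.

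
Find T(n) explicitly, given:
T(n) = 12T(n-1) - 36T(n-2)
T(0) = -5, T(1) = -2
Characteristic equation: x² - 12x + 36 = 0, which is (x - (6))².
Repeated root r = 6.
General solution: T(n) = (A + Bn)·(6)^n.
From T(0) = -5: A = -5.
From T(1) = -2: (A + B)·(6) = -2 ⇒ B = \frac{14}{3}.
So T(n) = \left(\frac{14 n}{3} - 5\right) \cdot (6)^n.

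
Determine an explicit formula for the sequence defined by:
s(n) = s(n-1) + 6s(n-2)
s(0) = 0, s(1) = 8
Characteristic equation: x² - x - 6 = 0, which factors as (x - (-2))(x - (3)) = 0.
Roots r₁ = -2, r₂ = 3 (distinct).
General solution: s(n) = A·(-2)^n + B·(3)^n.
From s(0) = 0: A + B = 0.
From s(1) = 8: -2A + 3B = 8.
Solving: A = - \frac{8}{5}, B = \frac{8}{5}.
So s(n) = - \frac{8 \left(-2\right)^{n}}{5} + \frac{8 \cdot 3^{n}}{5}.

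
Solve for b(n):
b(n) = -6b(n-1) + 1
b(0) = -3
First-order linear non-homogeneous.
Homogeneous solution: b_h(n) = A·(-6)^n.
Try constant particular solution b_p = K: K = -6K + 1 ⇒ K = \frac{1}{7}.
General: b(n) = A·(-6)^n + \frac{1}{7}.
Apply b(0) = -3: A + \frac{1}{7} = -3 ⇒ A = - \frac{22}{7}.
So b(n) = \frac{1}{7} - \frac{22 \left(-6\right)^{n}}{7}.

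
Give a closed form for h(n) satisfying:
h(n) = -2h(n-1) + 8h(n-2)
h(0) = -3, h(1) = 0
Characteristic equation: x² + 2x - 8 = 0, which factors as (x - (-4))(x - (2)) = 0.
Roots r₁ = -4, r₂ = 2 (distinct).
General solution: h(n) = A·(-4)^n + B·(2)^n.
From h(0) = -3: A + B = -3.
From h(1) = 0: -4A + 2B = 0.
Solving: A = -1, B = -2.
So h(n) = - \left(-4\right)^{n} - 2 \cdot 2^{n}.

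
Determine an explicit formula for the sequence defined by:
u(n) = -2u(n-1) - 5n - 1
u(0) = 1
First-order linear with linear forcing.
Homogeneous solution: u_h(n) = A·(-2)^n.
Try particular u_p(n) = pn + q. Substituting:
  pn + q = -2(p(n-1) + q) - 5n - 1.
Matching the n-coefficient: p = -2p - 5 ⇒ p = - \frac{5}{3}.
Matching constants: q = 2p - 2q - 1 ⇒ q = - \frac{13}{9}.
General: u(n) = A·(-2)^n - \frac{5 n}{3} - \frac{13}{9}.
Apply u(0) = 1: A - \frac{13}{9} = 1 ⇒ A = \frac{22}{9}.
So u(n) = \frac{22 \left(-2\right)^{n}}{9} - \frac{5 n}{3} - \frac{13}{9}.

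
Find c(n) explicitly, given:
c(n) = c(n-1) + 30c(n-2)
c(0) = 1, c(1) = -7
Characteristic equation: x² - x - 30 = 0, which factors as (x - (6))(x - (-5)) = 0.
Roots r₁ = 6, r₂ = -5 (distinct).
General solution: c(n) = A·(6)^n + B·(-5)^n.
From c(0) = 1: A + B = 1.
From c(1) = -7: 6A - 5B = -7.
Solving: A = - \frac{2}{11}, B = \frac{13}{11}.
So c(n) = \frac{13 \left(-5\right)^{n}}{11} - \frac{2 \cdot 6^{n}}{11}.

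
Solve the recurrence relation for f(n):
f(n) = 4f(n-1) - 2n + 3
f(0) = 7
First-order linear with linear forcing.
Homogeneous solution: f_h(n) = A·(4)^n.
Try particular f_p(n) = pn + q. Substituting:
  pn + q = 4(p(n-1) + q) - 2n + 3.
Matching the n-coefficient: p = 4p - 2 ⇒ p = \frac{2}{3}.
Matching constants: q = -4p + 4q + 3 ⇒ q = - \frac{1}{9}.
General: f(n) = A·(4)^n + \frac{2 n}{3} - \frac{1}{9}.
Apply f(0) = 7: A - \frac{1}{9} = 7 ⇒ A = \frac{64}{9}.
So f(n) = \frac{64 \cdot 4^{n}}{9} + \frac{2 n}{3} - \frac{1}{9}.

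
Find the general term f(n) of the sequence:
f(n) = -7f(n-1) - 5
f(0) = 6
First-order linear non-homogeneous.
Homogeneous solution: f_h(n) = A·(-7)^n.
Try constant particular solution f_p = K: K = -7K - 5 ⇒ K = - \frac{5}{8}.
General: f(n) = A·(-7)^n - \frac{5}{8}.
Apply f(0) = 6: A - \frac{5}{8} = 6 ⇒ A = \frac{53}{8}.
So f(n) = \frac{53 \left(-7\right)^{n}}{8} - \frac{5}{8}.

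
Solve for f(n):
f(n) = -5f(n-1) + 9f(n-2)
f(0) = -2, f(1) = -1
Characteristic equation: x² + 5x - 9 = 0.
Discriminant Δ = (-5)² + 4·(9) = 61.
Roots r₁,₂ = (-5 ± √61)/2, so r₁ = - \frac{5}{2} + \frac{\sqrt{61}}{2}, r₂ = - \frac{\sqrt{61}}{2} - \frac{5}{2}.
General solution: f(n) = A·r₁^n + B·r₂^n.
From the initial conditions, A + B = -2 and r₁A + r₂B = -1.
Since r₁ - r₂ = √61: A = (-1 - (-2)r₂)/√61 = -1 - \frac{6 \sqrt{61}}{61}, and B = -2 - A = -1 + \frac{6 \sqrt{61}}{61}.
So f(n) = \left(-1 - \frac{6 \sqrt{61}}{61}\right)\left(- \frac{5}{2} + \frac{\sqrt{61}}{2}\right)^n + \left(-1 + \frac{6 \sqrt{61}}{61}\right)\left(- \frac{\sqrt{61}}{2} - \frac{5}{2}\right)^n.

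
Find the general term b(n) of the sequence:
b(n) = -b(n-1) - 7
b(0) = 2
First-order linear non-homogeneous.
Homogeneous solution: b_h(n) = A·(-1)^n.
Try constant particular solution b_p = K: K = -K - 7 ⇒ K = - \frac{7}{2}.
General: b(n) = A·(-1)^n - \frac{7}{2}.
Apply b(0) = 2: A - \frac{7}{2} = 2 ⇒ A = \frac{11}{2}.
So b(n) = \frac{11 \left(-1\right)^{n}}{2} - \frac{7}{2}.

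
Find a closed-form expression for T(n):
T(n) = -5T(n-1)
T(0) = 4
This is a homogeneous first-order recurrence with ratio -5.
By induction T(n) = T(0) · (-5)^n = 4 \left(-5\right)^{n}.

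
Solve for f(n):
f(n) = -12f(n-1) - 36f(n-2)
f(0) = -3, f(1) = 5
Characteristic equation: x² + 12x + 36 = 0, which is (x - (-6))².
Repeated root r = -6.
General solution: f(n) = (A + Bn)·(-6)^n.
From f(0) = -3: A = -3.
From f(1) = 5: (A + B)·(-6) = 5 ⇒ B = \frac{13}{6}.
So f(n) = \left(\frac{13 n}{6} - 3\right) \cdot (-6)^n.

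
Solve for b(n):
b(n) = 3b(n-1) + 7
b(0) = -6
First-order linear non-homogeneous.
Homogeneous solution: b_h(n) = A·(3)^n.
Try constant particular solution b_p = K: K = 3K + 7 ⇒ K = - \frac{7}{2}.
General: b(n) = A·(3)^n - \frac{7}{2}.
Apply b(0) = -6: A - \frac{7}{2} = -6 ⇒ A = - \frac{5}{2}.
So b(n) = - \frac{5 \cdot 3^{n}}{2} - \frac{7}{2}.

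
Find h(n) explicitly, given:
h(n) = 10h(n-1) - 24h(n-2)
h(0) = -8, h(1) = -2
Characteristic equation: x² - 10x + 24 = 0, which factors as (x - (6))(x - (4)) = 0.
Roots r₁ = 6, r₂ = 4 (distinct).
General solution: h(n) = A·(6)^n + B·(4)^n.
From h(0) = -8: A + B = -8.
From h(1) = -2: 6A + 4B = -2.
Solving: A = 15, B = -23.
So h(n) = - 23 \cdot 4^{n} + 15 \cdot 6^{n}.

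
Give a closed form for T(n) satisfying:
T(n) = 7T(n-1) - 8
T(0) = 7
First-order linear non-homogeneous.
Homogeneous solution: T_h(n) = A·(7)^n.
Try constant particular solution T_p = K: K = 7K - 8 ⇒ K = \frac{4}{3}.
General: T(n) = A·(7)^n + \frac{4}{3}.
Apply T(0) = 7: A + \frac{4}{3} = 7 ⇒ A = \frac{17}{3}.
So T(n) = \frac{17 \cdot 7^{n}}{3} + \frac{4}{3}.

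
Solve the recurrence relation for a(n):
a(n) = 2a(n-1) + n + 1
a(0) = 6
First-order linear with linear forcing.
Homogeneous solution: a_h(n) = A·(2)^n.
Try particular a_p(n) = pn + q. Substituting:
  pn + q = 2(p(n-1) + q) + n + 1.
Matching the n-coefficient: p = 2p + 1 ⇒ p = -1.
Matching constants: q = -2p + 2q + 1 ⇒ q = -3.
General: a(n) = A·(2)^n - n - 3.
Apply a(0) = 6: A - 3 = 6 ⇒ A = 9.
So a(n) = 9 \cdot 2^{n} - n - 3.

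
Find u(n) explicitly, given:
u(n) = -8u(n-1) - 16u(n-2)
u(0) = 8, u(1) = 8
Characteristic equation: x² + 8x + 16 = 0, which is (x - (-4))².
Repeated root r = -4.
General solution: u(n) = (A + Bn)·(-4)^n.
From u(0) = 8: A = 8.
From u(1) = 8: (A + B)·(-4) = 8 ⇒ B = -10.
So u(n) = \left(8 - 10 n\right) \cdot (-4)^n.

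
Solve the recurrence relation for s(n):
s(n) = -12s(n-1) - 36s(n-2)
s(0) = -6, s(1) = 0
Characteristic equation: x² + 12x + 36 = 0, which is (x - (-6))².
Repeated root r = -6.
General solution: s(n) = (A + Bn)·(-6)^n.
From s(0) = -6: A = -6.
From s(1) = 0: (A + B)·(-6) = 0 ⇒ B = 6.
So s(n) = \left(6 n - 6\right) \cdot (-6)^n.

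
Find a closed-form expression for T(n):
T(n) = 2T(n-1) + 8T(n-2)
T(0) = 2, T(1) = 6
Characteristic equation: x² - 2x - 8 = 0, which factors as (x - (4))(x - (-2)) = 0.
Roots r₁ = 4, r₂ = -2 (distinct).
General solution: T(n) = A·(4)^n + B·(-2)^n.
From T(0) = 2: A + B = 2.
From T(1) = 6: 4A - 2B = 6.
Solving: A = \frac{5}{3}, B = \frac{1}{3}.
So T(n) = \frac{\left(-2\right)^{n}}{3} + \frac{5 \cdot 4^{n}}{3}.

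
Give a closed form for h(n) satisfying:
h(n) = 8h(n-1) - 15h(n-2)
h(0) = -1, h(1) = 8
Characteristic equation: x² - 8x + 15 = 0, which factors as (x - (5))(x - (3)) = 0.
Roots r₁ = 5, r₂ = 3 (distinct).
General solution: h(n) = A·(5)^n + B·(3)^n.
From h(0) = -1: A + B = -1.
From h(1) = 8: 5A + 3B = 8.
Solving: A = \frac{11}{2}, B = - \frac{13}{2}.
So h(n) = - \frac{13 \cdot 3^{n}}{2} + \frac{11 \cdot 5^{n}}{2}.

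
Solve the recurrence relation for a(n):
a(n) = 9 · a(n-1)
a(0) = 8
Pure geometric recurrence with ratio 9.
By induction a(n) = a(0) · (9)^n = 8 \cdot 9^{n}.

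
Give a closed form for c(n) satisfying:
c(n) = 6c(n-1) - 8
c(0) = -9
First-order linear non-homogeneous.
Homogeneous solution: c_h(n) = A·(6)^n.
Try constant particular solution c_p = K: K = 6K - 8 ⇒ K = \frac{8}{5}.
General: c(n) = A·(6)^n + \frac{8}{5}.
Apply c(0) = -9: A + \frac{8}{5} = -9 ⇒ A = - \frac{53}{5}.
So c(n) = \frac{8}{5} - \frac{53 \cdot 6^{n}}{5}.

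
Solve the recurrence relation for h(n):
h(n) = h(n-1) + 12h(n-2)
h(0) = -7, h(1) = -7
Characteristic equation: x² - x - 12 = 0, which factors as (x - (4))(x - (-3)) = 0.
Roots r₁ = 4, r₂ = -3 (distinct).
General solution: h(n) = A·(4)^n + B·(-3)^n.
From h(0) = -7: A + B = -7.
From h(1) = -7: 4A - 3B = -7.
Solving: A = -4, B = -3.
So h(n) = - 3 \left(-3\right)^{n} - 4 \cdot 4^{n}.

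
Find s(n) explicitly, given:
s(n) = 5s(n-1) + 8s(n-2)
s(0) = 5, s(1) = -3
Characteristic equation: x² - 5x - 8 = 0.
Discriminant Δ = (5)² + 4·(8) = 57.
Roots r₁,₂ = (5 ± √57)/2, so r₁ = \frac{5}{2} + \frac{\sqrt{57}}{2}, r₂ = \frac{5}{2} - \frac{\sqrt{57}}{2}.
General solution: s(n) = A·r₁^n + B·r₂^n.
From the initial conditions, A + B = 5 and r₁A + r₂B = -3.
Since r₁ - r₂ = √57: A = (-3 - (5)r₂)/√57 = \frac{5}{2} - \frac{31 \sqrt{57}}{114}, and B = 5 - A = \frac{31 \sqrt{57}}{114} + \frac{5}{2}.
So s(n) = \left(\frac{5}{2} - \frac{31 \sqrt{57}}{114}\right)\left(\frac{5}{2} + \frac{\sqrt{57}}{2}\right)^n + \left(\frac{31 \sqrt{57}}{114} + \frac{5}{2}\right)\left(\frac{5}{2} - \frac{\sqrt{57}}{2}\right)^n.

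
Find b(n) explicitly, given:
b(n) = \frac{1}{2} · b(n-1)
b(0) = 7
Pure geometric recurrence with ratio \frac{1}{2}.
By induction b(n) = b(0) · (\frac{1}{2})^n = 7 \cdot 2^{- n}.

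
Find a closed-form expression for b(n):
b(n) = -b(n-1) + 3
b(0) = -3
First-order linear non-homogeneous.
Homogeneous solution: b_h(n) = A·(-1)^n.
Try constant particular solution b_p = K: K = -K + 3 ⇒ K = \frac{3}{2}.
General: b(n) = A·(-1)^n + \frac{3}{2}.
Apply b(0) = -3: A + \frac{3}{2} = -3 ⇒ A = - \frac{9}{2}.
So b(n) = \frac{3}{2} - \frac{9 \left(-1\right)^{n}}{2}.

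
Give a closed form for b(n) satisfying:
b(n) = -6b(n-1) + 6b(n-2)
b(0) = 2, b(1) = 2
Characteristic equation: x² + 6x - 6 = 0.
Discriminant Δ = (-6)² + 4·(6) = 60.
Roots r₁,₂ = (-6 ± √60)/2, so r₁ = -3 + \sqrt{15}, r₂ = - \sqrt{15} - 3.
General solution: b(n) = A·r₁^n + B·r₂^n.
From the initial conditions, A + B = 2 and r₁A + r₂B = 2.
Since r₁ - r₂ = √60: A = (2 - (2)r₂)/√60 = 1 + \frac{4 \sqrt{15}}{15}, and B = 2 - A = 1 - \frac{4 \sqrt{15}}{15}.
So b(n) = \left(1 + \frac{4 \sqrt{15}}{15}\right)\left(-3 + \sqrt{15}\right)^n + \left(1 - \frac{4 \sqrt{15}}{15}\right)\left(- \sqrt{15} - 3\right)^n.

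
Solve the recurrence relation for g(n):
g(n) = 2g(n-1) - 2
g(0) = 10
First-order linear non-homogeneous.
Homogeneous solution: g_h(n) = A·(2)^n.
Try constant particular solution g_p = K: K = 2K - 2 ⇒ K = 2.
General: g(n) = A·(2)^n + 2.
Apply g(0) = 10: A + 2 = 10 ⇒ A = 8.
So g(n) = 8 \cdot 2^{n} + 2.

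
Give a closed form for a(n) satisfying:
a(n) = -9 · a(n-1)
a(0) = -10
Pure geometric recurrence with ratio -9.
By induction a(n) = a(0) · (-9)^n = - 10 \left(-9\right)^{n}.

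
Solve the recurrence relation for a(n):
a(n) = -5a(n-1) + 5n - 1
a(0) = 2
First-order linear with linear forcing.
Homogeneous solution: a_h(n) = A·(-5)^n.
Try particular a_p(n) = pn + q. Substituting:
  pn + q = -5(p(n-1) + q) + 5n - 1.
Matching the n-coefficient: p = -5p + 5 ⇒ p = \frac{5}{6}.
Matching constants: q = 5p - 5q - 1 ⇒ q = \frac{19}{36}.
General: a(n) = A·(-5)^n + \frac{5 n}{6} + \frac{19}{36}.
Apply a(0) = 2: A + \frac{19}{36} = 2 ⇒ A = \frac{53}{36}.
So a(n) = \frac{53 \left(-5\right)^{n}}{36} + \frac{5 n}{6} + \frac{19}{36}.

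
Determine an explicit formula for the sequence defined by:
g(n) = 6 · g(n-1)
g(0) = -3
Pure geometric recurrence with ratio 6.
By induction g(n) = g(0) · (6)^n = - 3 \cdot 6^{n}.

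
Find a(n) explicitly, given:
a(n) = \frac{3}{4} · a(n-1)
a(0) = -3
Pure geometric recurrence with ratio \frac{3}{4}.
By induction a(n) = a(0) · (\frac{3}{4})^n = - 3 \left(\frac{3}{4}\right)^{n}.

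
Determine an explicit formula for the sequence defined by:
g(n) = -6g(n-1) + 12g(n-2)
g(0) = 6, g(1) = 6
Characteristic equation: x² + 6x - 12 = 0.
Discriminant Δ = (-6)² + 4·(12) = 84.
Roots r₁,₂ = (-6 ± √84)/2, so r₁ = -3 + \sqrt{21}, r₂ = - \sqrt{21} - 3.
General solution: g(n) = A·r₁^n + B·r₂^n.
From the initial conditions, A + B = 6 and r₁A + r₂B = 6.
Since r₁ - r₂ = √84: A = (6 - (6)r₂)/√84 = \frac{4 \sqrt{21}}{7} + 3, and B = 6 - A = 3 - \frac{4 \sqrt{21}}{7}.
So g(n) = \left(\frac{4 \sqrt{21}}{7} + 3\right)\left(-3 + \sqrt{21}\right)^n + \left(3 - \frac{4 \sqrt{21}}{7}\right)\left(- \sqrt{21} - 3\right)^n.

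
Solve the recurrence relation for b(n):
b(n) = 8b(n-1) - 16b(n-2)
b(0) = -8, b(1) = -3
Characteristic equation: x² - 8x + 16 = 0, which is (x - (4))².
Repeated root r = 4.
General solution: b(n) = (A + Bn)·(4)^n.
From b(0) = -8: A = -8.
From b(1) = -3: (A + B)·(4) = -3 ⇒ B = \frac{29}{4}.
So b(n) = \left(\frac{29 n}{4} - 8\right) \cdot (4)^n.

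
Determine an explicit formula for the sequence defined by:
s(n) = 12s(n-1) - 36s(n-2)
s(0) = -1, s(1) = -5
Characteristic equation: x² - 12x + 36 = 0, which is (x - (6))².
Repeated root r = 6.
General solution: s(n) = (A + Bn)·(6)^n.
From s(0) = -1: A = -1.
From s(1) = -5: (A + B)·(6) = -5 ⇒ B = \frac{1}{6}.
So s(n) = \left(\frac{n}{6} - 1\right) \cdot (6)^n.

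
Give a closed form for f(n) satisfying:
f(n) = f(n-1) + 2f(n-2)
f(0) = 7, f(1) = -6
Characteristic equation: x² - x - 2 = 0, which factors as (x - (-1))(x - (2)) = 0.
Roots r₁ = -1, r₂ = 2 (distinct).
General solution: f(n) = A·(-1)^n + B·(2)^n.
From f(0) = 7: A + B = 7.
From f(1) = -6: -A + 2B = -6.
Solving: A = \frac{20}{3}, B = \frac{1}{3}.
So f(n) = \frac{20 \left(-1\right)^{n}}{3} + \frac{2^{n}}{3}.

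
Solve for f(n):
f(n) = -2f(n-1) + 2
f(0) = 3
First-order linear non-homogeneous.
Homogeneous solution: f_h(n) = A·(-2)^n.
Try constant particular solution f_p = K: K = -2K + 2 ⇒ K = \frac{2}{3}.
General: f(n) = A·(-2)^n + \frac{2}{3}.
Apply f(0) = 3: A + \frac{2}{3} = 3 ⇒ A = \frac{7}{3}.
So f(n) = \frac{7 \left(-2\right)^{n}}{3} + \frac{2}{3}.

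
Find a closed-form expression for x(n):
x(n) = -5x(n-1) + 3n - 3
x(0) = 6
First-order linear with linear forcing.
Homogeneous solution: x_h(n) = A·(-5)^n.
Try particular x_p(n) = pn + q. Substituting:
  pn + q = -5(p(n-1) + q) + 3n - 3.
Matching the n-coefficient: p = -5p + 3 ⇒ p = \frac{1}{2}.
Matching constants: q = 5p - 5q - 3 ⇒ q = - \frac{1}{12}.
General: x(n) = A·(-5)^n + \frac{n}{2} - \frac{1}{12}.
Apply x(0) = 6: A - \frac{1}{12} = 6 ⇒ A = \frac{73}{12}.
So x(n) = \frac{73 \left(-5\right)^{n}}{12} + \frac{n}{2} - \frac{1}{12}.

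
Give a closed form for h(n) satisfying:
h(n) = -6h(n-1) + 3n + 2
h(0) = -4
First-order linear with linear forcing.
Homogeneous solution: h_h(n) = A·(-6)^n.
Try particular h_p(n) = pn + q. Substituting:
  pn + q = -6(p(n-1) + q) + 3n + 2.
Matching the n-coefficient: p = -6p + 3 ⇒ p = \frac{3}{7}.
Matching constants: q = 6p - 6q + 2 ⇒ q = \frac{32}{49}.
General: h(n) = A·(-6)^n + \frac{3 n}{7} + \frac{32}{49}.
Apply h(0) = -4: A + \frac{32}{49} = -4 ⇒ A = - \frac{228}{49}.
So h(n) = - \frac{228 \left(-6\right)^{n}}{49} + \frac{3 n}{7} + \frac{32}{49}.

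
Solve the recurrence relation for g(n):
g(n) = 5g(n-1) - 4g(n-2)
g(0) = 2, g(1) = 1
Characteristic equation: x² - 5x + 4 = 0, which factors as (x - (4))(x - (1)) = 0.
Roots r₁ = 4, r₂ = 1 (distinct).
General solution: g(n) = A·(4)^n + B·(1)^n.
From g(0) = 2: A + B = 2.
From g(1) = 1: 4A + B = 1.
Solving: A = - \frac{1}{3}, B = \frac{7}{3}.
So g(n) = \frac{7}{3} - \frac{4^{n}}{3}.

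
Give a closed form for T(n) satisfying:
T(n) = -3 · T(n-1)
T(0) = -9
Pure geometric recurrence with ratio -3.
By induction T(n) = T(0) · (-3)^n = - 9 \left(-3\right)^{n}.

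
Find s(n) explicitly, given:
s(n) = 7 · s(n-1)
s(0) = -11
Pure geometric recurrence with ratio 7.
By induction s(n) = s(0) · (7)^n = - 11 \cdot 7^{n}.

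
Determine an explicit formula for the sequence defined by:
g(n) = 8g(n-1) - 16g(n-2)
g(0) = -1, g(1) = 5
Characteristic equation: x² - 8x + 16 = 0, which is (x - (4))².
Repeated root r = 4.
General solution: g(n) = (A + Bn)·(4)^n.
From g(0) = -1: A = -1.
From g(1) = 5: (A + B)·(4) = 5 ⇒ B = \frac{9}{4}.
So g(n) = \left(\frac{9 n}{4} - 1\right) \cdot (4)^n.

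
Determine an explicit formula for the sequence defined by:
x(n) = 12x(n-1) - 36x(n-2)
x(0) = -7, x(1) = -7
Characteristic equation: x² - 12x + 36 = 0, which is (x - (6))².
Repeated root r = 6.
General solution: x(n) = (A + Bn)·(6)^n.
From x(0) = -7: A = -7.
From x(1) = -7: (A + B)·(6) = -7 ⇒ B = \frac{35}{6}.
So x(n) = \left(\frac{35 n}{6} - 7\right) \cdot (6)^n.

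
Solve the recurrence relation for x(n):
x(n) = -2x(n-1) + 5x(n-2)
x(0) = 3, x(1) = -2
Characteristic equation: x² + 2x - 5 = 0.
Discriminant Δ = (-2)² + 4·(5) = 24.
Roots r₁,₂ = (-2 ± √24)/2, so r₁ = -1 + \sqrt{6}, r₂ = - \sqrt{6} - 1.
General solution: x(n) = A·r₁^n + B·r₂^n.
From the initial conditions, A + B = 3 and r₁A + r₂B = -2.
Since r₁ - r₂ = √24: A = (-2 - (3)r₂)/√24 = \frac{\sqrt{6}}{12} + \frac{3}{2}, and B = 3 - A = \frac{3}{2} - \frac{\sqrt{6}}{12}.
So x(n) = \left(\frac{\sqrt{6}}{12} + \frac{3}{2}\right)\left(-1 + \sqrt{6}\right)^n + \left(\frac{3}{2} - \frac{\sqrt{6}}{12}\right)\left(- \sqrt{6} - 1\right)^n.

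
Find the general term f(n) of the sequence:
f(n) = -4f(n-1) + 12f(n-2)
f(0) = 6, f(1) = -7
Characteristic equation: x² + 4x - 12 = 0, which factors as (x - (2))(x - (-6)) = 0.
Roots r₁ = 2, r₂ = -6 (distinct).
General solution: f(n) = A·(2)^n + B·(-6)^n.
From f(0) = 6: A + B = 6.
From f(1) = -7: 2A - 6B = -7.
Solving: A = \frac{29}{8}, B = \frac{19}{8}.
So f(n) = \frac{19 \left(-6\right)^{n}}{8} + \frac{29 \cdot 2^{n}}{8}.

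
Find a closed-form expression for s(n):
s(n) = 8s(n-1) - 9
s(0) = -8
First-order linear non-homogeneous.
Homogeneous solution: s_h(n) = A·(8)^n.
Try constant particular solution s_p = K: K = 8K - 9 ⇒ K = \frac{9}{7}.
General: s(n) = A·(8)^n + \frac{9}{7}.
Apply s(0) = -8: A + \frac{9}{7} = -8 ⇒ A = - \frac{65}{7}.
So s(n) = \frac{9}{7} - \frac{65 \cdot 8^{n}}{7}.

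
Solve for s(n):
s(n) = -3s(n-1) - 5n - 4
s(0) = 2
First-order linear with linear forcing.
Homogeneous solution: s_h(n) = A·(-3)^n.
Try particular s_p(n) = pn + q. Substituting:
  pn + q = -3(p(n-1) + q) - 5n - 4.
Matching the n-coefficient: p = -3p - 5 ⇒ p = - \frac{5}{4}.
Matching constants: q = 3p - 3q - 4 ⇒ q = - \frac{31}{16}.
General: s(n) = A·(-3)^n - \frac{5 n}{4} - \frac{31}{16}.
Apply s(0) = 2: A - \frac{31}{16} = 2 ⇒ A = \frac{63}{16}.
So s(n) = \frac{63 \left(-3\right)^{n}}{16} - \frac{5 n}{4} - \frac{31}{16}.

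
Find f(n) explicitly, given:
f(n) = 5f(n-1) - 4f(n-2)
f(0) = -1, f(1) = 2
Characteristic equation: x² - 5x + 4 = 0, which factors as (x - (1))(x - (4)) = 0.
Roots r₁ = 1, r₂ = 4 (distinct).
General solution: f(n) = A·(1)^n + B·(4)^n.
From f(0) = -1: A + B = -1.
From f(1) = 2: A + 4B = 2.
Solving: A = -2, B = 1.
So f(n) = 4^{n} - 2.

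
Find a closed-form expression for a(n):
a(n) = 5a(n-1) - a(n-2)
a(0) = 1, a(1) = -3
Characteristic equation: x² - 5x + 1 = 0.
Discriminant Δ = (5)² + 4·(-1) = 21.
Roots r₁,₂ = (5 ± √21)/2, so r₁ = \frac{\sqrt{21}}{2} + \frac{5}{2}, r₂ = \frac{5}{2} - \frac{\sqrt{21}}{2}.
General solution: a(n) = A·r₁^n + B·r₂^n.
From the initial conditions, A + B = 1 and r₁A + r₂B = -3.
Since r₁ - r₂ = √21: A = (-3 - (1)r₂)/√21 = \frac{1}{2} - \frac{11 \sqrt{21}}{42}, and B = 1 - A = \frac{1}{2} + \frac{11 \sqrt{21}}{42}.
So a(n) = \left(\frac{1}{2} - \frac{11 \sqrt{21}}{42}\right)\left(\frac{\sqrt{21}}{2} + \frac{5}{2}\right)^n + \left(\frac{1}{2} + \frac{11 \sqrt{21}}{42}\right)\left(\frac{5}{2} - \frac{\sqrt{21}}{2}\right)^n.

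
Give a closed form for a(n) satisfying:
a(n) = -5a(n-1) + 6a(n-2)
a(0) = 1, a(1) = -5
Characteristic equation: x² + 5x - 6 = 0, which factors as (x - (1))(x - (-6)) = 0.
Roots r₁ = 1, r₂ = -6 (distinct).
General solution: a(n) = A·(1)^n + B·(-6)^n.
From a(0) = 1: A + B = 1.
From a(1) = -5: A - 6B = -5.
Solving: A = \frac{1}{7}, B = \frac{6}{7}.
So a(n) = \frac{6 \left(-6\right)^{n}}{7} + \frac{1}{7}.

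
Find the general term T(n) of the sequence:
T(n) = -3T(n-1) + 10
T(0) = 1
First-order linear non-homogeneous.
Homogeneous solution: T_h(n) = A·(-3)^n.
Try constant particular solution T_p = K: K = -3K + 10 ⇒ K = \frac{5}{2}.
General: T(n) = A·(-3)^n + \frac{5}{2}.
Apply T(0) = 1: A + \frac{5}{2} = 1 ⇒ A = - \frac{3}{2}.
So T(n) = \frac{5}{2} - \frac{3 \left(-3\right)^{n}}{2}.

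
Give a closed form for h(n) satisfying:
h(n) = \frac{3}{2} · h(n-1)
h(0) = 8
Pure geometric recurrence with ratio \frac{3}{2}.
By induction h(n) = h(0) · (\frac{3}{2})^n = 8 \left(\frac{3}{2}\right)^{n}.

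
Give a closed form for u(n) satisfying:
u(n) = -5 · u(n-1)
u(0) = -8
Pure geometric recurrence with ratio -5.
By induction u(n) = u(0) · (-5)^n = - 8 \left(-5\right)^{n}.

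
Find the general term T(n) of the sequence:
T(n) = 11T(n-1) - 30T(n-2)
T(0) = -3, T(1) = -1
Characteristic equation: x² - 11x + 30 = 0, which factors as (x - (5))(x - (6)) = 0.
Roots r₁ = 5, r₂ = 6 (distinct).
General solution: T(n) = A·(5)^n + B·(6)^n.
From T(0) = -3: A + B = -3.
From T(1) = -1: 5A + 6B = -1.
Solving: A = -17, B = 14.
So T(n) = - 17 \cdot 5^{n} + 14 \cdot 6^{n}.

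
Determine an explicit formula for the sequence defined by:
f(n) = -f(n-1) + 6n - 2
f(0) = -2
First-order linear with linear forcing.
Homogeneous solution: f_h(n) = A·(-1)^n.
Try particular f_p(n) = pn + q. Substituting:
  pn + q = -(p(n-1) + q) + 6n - 2.
Matching the n-coefficient: p = -p + 6 ⇒ p = 3.
Matching constants: q = p - q - 2 ⇒ q = \frac{1}{2}.
General: f(n) = A·(-1)^n + 3 n + \frac{1}{2}.
Apply f(0) = -2: A + \frac{1}{2} = -2 ⇒ A = - \frac{5}{2}.
So f(n) = - \frac{5 \left(-1\right)^{n}}{2} + 3 n + \frac{1}{2}.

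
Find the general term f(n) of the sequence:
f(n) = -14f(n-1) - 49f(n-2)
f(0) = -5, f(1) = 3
Characteristic equation: x² + 14x + 49 = 0, which is (x - (-7))².
Repeated root r = -7.
General solution: f(n) = (A + Bn)·(-7)^n.
From f(0) = -5: A = -5.
From f(1) = 3: (A + B)·(-7) = 3 ⇒ B = \frac{32}{7}.
So f(n) = \left(\frac{32 n}{7} - 5\right) \cdot (-7)^n.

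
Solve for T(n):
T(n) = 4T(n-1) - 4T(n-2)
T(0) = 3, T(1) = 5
Characteristic equation: x² - 4x + 4 = 0, which is (x - (2))².
Repeated root r = 2.
General solution: T(n) = (A + Bn)·(2)^n.
From T(0) = 3: A = 3.
From T(1) = 5: (A + B)·(2) = 5 ⇒ B = - \frac{1}{2}.
So T(n) = \left(3 - \frac{n}{2}\right) \cdot (2)^n.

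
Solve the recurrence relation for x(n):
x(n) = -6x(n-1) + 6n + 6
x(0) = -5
First-order linear with linear forcing.
Homogeneous solution: x_h(n) = A·(-6)^n.
Try particular x_p(n) = pn + q. Substituting:
  pn + q = -6(p(n-1) + q) + 6n + 6.
Matching the n-coefficient: p = -6p + 6 ⇒ p = \frac{6}{7}.
Matching constants: q = 6p - 6q + 6 ⇒ q = \frac{78}{49}.
General: x(n) = A·(-6)^n + \frac{6 n}{7} + \frac{78}{49}.
Apply x(0) = -5: A + \frac{78}{49} = -5 ⇒ A = - \frac{323}{49}.
So x(n) = - \frac{323 \left(-6\right)^{n}}{49} + \frac{6 n}{7} + \frac{78}{49}.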